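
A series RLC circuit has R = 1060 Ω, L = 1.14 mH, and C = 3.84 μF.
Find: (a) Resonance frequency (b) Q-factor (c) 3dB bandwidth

Step 1 — Resonance condition Im(Z)=0 gives ω₀ = 1/√(LC).
Step 2 — ω₀ = 1/√(0.00114·3.84e-06) = 1.511e+04 rad/s.
Step 3 — f₀ = ω₀/(2π) = 2405 Hz.
Step 4 — Series Q: Q = ω₀L/R = 1.511e+04·0.00114/1060 = 0.01625.
Step 5 — 3dB bandwidth: Δω = ω₀/Q = 9.298e+05 rad/s; BW = Δω/(2π) = 1.48e+05 Hz.

(a) f₀ = 2405 Hz  (b) Q = 0.01625  (c) BW = 1.48e+05 Hz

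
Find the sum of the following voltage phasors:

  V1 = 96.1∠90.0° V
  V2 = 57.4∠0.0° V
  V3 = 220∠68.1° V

Step 1 — Convert each phasor to rectangular form:
  V1 = 96.1·(cos(90.0°) + j·sin(90.0°)) = 0 + j96.1 V
  V2 = 57.4·(cos(0.0°) + j·sin(0.0°)) = 57.4 V
  V3 = 220·(cos(68.1°) + j·sin(68.1°)) = 82.06 + j204.1 V
Step 2 — Sum components: V_total = 139.5 + j300.2 V.
Step 3 — Convert to polar: |V_total| = 331 V, ∠V_total = 65.1°.

V_total = 331∠65.1° V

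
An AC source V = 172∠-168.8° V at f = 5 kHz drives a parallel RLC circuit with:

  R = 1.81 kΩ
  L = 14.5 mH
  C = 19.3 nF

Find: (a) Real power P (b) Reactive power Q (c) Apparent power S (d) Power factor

Step 1 — Angular frequency: ω = 2π·f = 2π·5000 = 3.142e+04 rad/s.
Step 2 — Component impedances:
  R: Z = R = 1810 Ω
  L: Z = jωL = j·3.142e+04·0.0145 = 0 + j455.5 Ω
  C: Z = 1/(jωC) = -j/(ω·C) = 0 - j1649 Ω
Step 3 — Parallel combination: 1/Z_total = 1/R + 1/L + 1/C; Z_total = 195.2 + j561.5 Ω = 594.5∠70.8° Ω.
Step 4 — Source phasor: V = 172∠-168.8° V = -168.7 - j33.41 V.
Step 5 — Current: I = V / Z = -0.1463 + j0.2496 A = 0.2893∠120.4° A.
Step 6 — Complex power: S = V·I* = 16.34 + j47.01 VA.
Step 7 — Real power: P = Re(S) = 16.34 W.
Step 8 — Reactive power: Q = Im(S) = 47.01 VAR.
Step 9 — Apparent power: |S| = 49.77 VA.
Step 10 — Power factor: PF = P/|S| = 0.3284 (lagging).

(a) P = 16.34 W  (b) Q = 47.01 VAR  (c) S = 49.77 VA  (d) PF = 0.3284 (lagging)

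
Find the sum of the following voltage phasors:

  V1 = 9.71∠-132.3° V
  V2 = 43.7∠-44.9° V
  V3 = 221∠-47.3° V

Step 1 — Convert each phasor to rectangular form:
  V1 = 9.71·(cos(-132.3°) + j·sin(-132.3°)) = -6.535 - j7.182 V
  V2 = 43.7·(cos(-44.9°) + j·sin(-44.9°)) = 30.95 - j30.85 V
  V3 = 221·(cos(-47.3°) + j·sin(-47.3°)) = 149.9 - j162.4 V
Step 2 — Sum components: V_total = 174.3 - j200.4 V.
Step 3 — Convert to polar: |V_total| = 265.6 V, ∠V_total = -49.0°.

V_total = 265.6∠-49.0° V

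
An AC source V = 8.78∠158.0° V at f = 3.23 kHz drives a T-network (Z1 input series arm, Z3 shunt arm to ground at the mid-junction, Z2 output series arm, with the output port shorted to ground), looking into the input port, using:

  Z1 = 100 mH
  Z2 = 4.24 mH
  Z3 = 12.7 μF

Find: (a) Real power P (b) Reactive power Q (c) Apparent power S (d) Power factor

Step 1 — Angular frequency: ω = 2π·f = 2π·3230 = 2.029e+04 rad/s.
Step 2 — Component impedances:
  Z1: Z = jωL = j·2.029e+04·0.1 = 0 + j2029 Ω
  Z2: Z = jωL = j·2.029e+04·0.00424 = 0 + j86.05 Ω
  Z3: Z = 1/(jωC) = -j/(ω·C) = 0 - j3.88 Ω
Step 3 — With the output port shorted to ground, the output series arm Z2 runs from the junction to ground; the shunt arm Z3 also runs from the junction to ground. They appear in parallel: Z3 || Z2 = 0 - j4.063 Ω.
Step 4 — Series with input arm Z1: Z_in = Z1 + (Z3 || Z2) = 0 + j2025 Ω = 2025∠90.0° Ω.
Step 5 — Source phasor: V = 8.78∠158.0° V = -8.141 + j3.289 V.
Step 6 — Current: I = V / Z = 0.001624 + j0.004019 A = 0.004335∠68.0° A.
Step 7 — Complex power: S = V·I* = 0 + j0.03806 VA.
Step 8 — Real power: P = Re(S) = 0 W.
Step 9 — Reactive power: Q = Im(S) = 0.03806 VAR.
Step 10 — Apparent power: |S| = 0.03806 VA.
Step 11 — Power factor: PF = P/|S| = 0 (lagging).

(a) P = 0 W  (b) Q = 0.03806 VAR  (c) S = 0.03806 VA  (d) PF = 0 (lagging)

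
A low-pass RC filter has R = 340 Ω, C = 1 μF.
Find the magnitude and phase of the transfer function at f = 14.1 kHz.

Step 1 — Angular frequency: ω = 2π·1.41e+04 = 8.859e+04 rad/s.
Step 2 — Transfer function: H(jω) = 1/(1 + jωRC).
Step 3 — Denominator: 1 + jωRC = 1 + j·8.859e+04·340·1e-06 = 1 + j30.12.
Step 4 — H = 0.001101 - j0.03316.
Step 5 — Magnitude: |H| = 0.03318 (-29.6 dB); phase: φ = -88.1°.

|H| = 0.03318 (-29.6 dB), φ = -88.1°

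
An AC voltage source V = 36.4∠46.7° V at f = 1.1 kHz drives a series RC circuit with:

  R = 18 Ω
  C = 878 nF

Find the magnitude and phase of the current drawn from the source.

Step 1 — Angular frequency: ω = 2π·f = 2π·1100 = 6912 rad/s.
Step 2 — Component impedances:
  R: Z = R = 18 Ω
  C: Z = 1/(jωC) = -j/(ω·C) = 0 - j164.8 Ω
Step 3 — Series combination: Z_total = R + C = 18 - j164.8 Ω = 165.8∠-83.8° Ω.
Step 4 — Source phasor: V = 36.4∠46.7° V = 24.96 + j26.49 V.
Step 5 — Ohm's law: I = V / Z_total = (24.96 + j26.49) / (18 - j164.8) = -0.1425 + j0.1671 A.
Step 6 — Convert to polar: |I| = 0.2196 A, ∠I = 130.5°.

I = 0.2196∠130.5° A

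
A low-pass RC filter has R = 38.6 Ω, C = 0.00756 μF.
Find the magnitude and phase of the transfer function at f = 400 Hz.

Step 1 — Angular frequency: ω = 2π·400 = 2513 rad/s.
Step 2 — Transfer function: H(jω) = 1/(1 + jωRC).
Step 3 — Denominator: 1 + jωRC = 1 + j·2513·38.6·7.56e-09 = 1 + j0.0007334.
Step 4 — H = 1 - j0.0007334.
Step 5 — Magnitude: |H| = 1 (-0.0 dB); phase: φ = -0.0°.

|H| = 1 (-0.0 dB), φ = -0.0°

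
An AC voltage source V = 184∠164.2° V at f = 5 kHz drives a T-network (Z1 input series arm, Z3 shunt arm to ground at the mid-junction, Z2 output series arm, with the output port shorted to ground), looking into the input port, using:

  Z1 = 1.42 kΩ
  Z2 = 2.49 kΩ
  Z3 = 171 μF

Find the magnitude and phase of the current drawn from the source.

Step 1 — Angular frequency: ω = 2π·f = 2π·5000 = 3.142e+04 rad/s.
Step 2 — Component impedances:
  Z1: Z = R = 1420 Ω
  Z2: Z = R = 2490 Ω
  Z3: Z = 1/(jωC) = -j/(ω·C) = 0 - j0.1861 Ω
Step 3 — With the output port shorted to ground, the output series arm Z2 runs from the junction to ground; the shunt arm Z3 also runs from the junction to ground. They appear in parallel: Z3 || Z2 = 1.392e-05 - j0.1861 Ω.
Step 4 — Series with input arm Z1: Z_in = Z1 + (Z3 || Z2) = 1420 - j0.1861 Ω = 1420∠-0.0° Ω.
Step 5 — Source phasor: V = 184∠164.2° V = -177 + j50.1 V.
Step 6 — Ohm's law: I = V / Z_total = (-177 + j50.1) / (1420 - j0.1861) = -0.1247 + j0.03527 A.
Step 7 — Convert to polar: |I| = 0.1296 A, ∠I = 164.2°.

I = 0.1296∠164.2° A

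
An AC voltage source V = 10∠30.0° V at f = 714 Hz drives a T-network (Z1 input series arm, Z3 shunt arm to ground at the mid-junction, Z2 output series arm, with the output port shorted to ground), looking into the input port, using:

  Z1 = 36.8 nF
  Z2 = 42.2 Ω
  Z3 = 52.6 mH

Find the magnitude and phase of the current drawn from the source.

Step 1 — Angular frequency: ω = 2π·f = 2π·714 = 4486 rad/s.
Step 2 — Component impedances:
  Z1: Z = 1/(jωC) = -j/(ω·C) = 0 - j6057 Ω
  Z2: Z = R = 42.2 Ω
  Z3: Z = jωL = j·4486·0.0526 = 0 + j236 Ω
Step 3 — With the output port shorted to ground, the output series arm Z2 runs from the junction to ground; the shunt arm Z3 also runs from the junction to ground. They appear in parallel: Z3 || Z2 = 40.89 + j7.313 Ω.
Step 4 — Series with input arm Z1: Z_in = Z1 + (Z3 || Z2) = 40.89 - j6050 Ω = 6050∠-89.6° Ω.
Step 5 — Source phasor: V = 10∠30.0° V = 8.66 + j5 V.
Step 6 — Ohm's law: I = V / Z_total = (8.66 + j5) / (40.89 - j6050) = -0.0008167 + j0.001437 A.
Step 7 — Convert to polar: |I| = 0.001653 A, ∠I = 119.6°.

I = 0.001653∠119.6° A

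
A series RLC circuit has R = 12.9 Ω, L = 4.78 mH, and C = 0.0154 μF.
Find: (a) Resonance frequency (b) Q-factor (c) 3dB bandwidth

Step 1 — Resonance: ω₀ = 1/√(LC) = 1/√(0.00478·1.54e-08) = 1.166e+05 rad/s.
Step 2 — f₀ = ω₀/(2π) = 1.855e+04 Hz.
Step 3 — Series Q: Q = ω₀L/R = 1.166e+05·0.00478/12.9 = 43.19.
Step 4 — Bandwidth: Δω = ω₀/Q = 2699 rad/s; BW = Δω/(2π) = 429.5 Hz.

(a) f₀ = 1.855e+04 Hz  (b) Q = 43.19  (c) BW = 429.5 Hz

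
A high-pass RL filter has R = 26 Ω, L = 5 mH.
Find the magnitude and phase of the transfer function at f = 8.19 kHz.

Step 1 — Angular frequency: ω = 2π·8190 = 5.146e+04 rad/s.
Step 2 — Transfer function: H(jω) = jωL/(R + jωL).
Step 3 — Numerator jωL = j·257.3; denominator R + jωL = 26 + j257.3.
Step 4 — H = 0.9899 + j0.1.
Step 5 — Magnitude: |H| = 0.9949 (-0.0 dB); phase: φ = 5.8°.

|H| = 0.9949 (-0.0 dB), φ = 5.8°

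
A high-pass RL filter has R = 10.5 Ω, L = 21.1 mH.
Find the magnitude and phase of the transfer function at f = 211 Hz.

Step 1 — Angular frequency: ω = 2π·211 = 1326 rad/s.
Step 2 — Transfer function: H(jω) = jωL/(R + jωL).
Step 3 — Numerator jωL = j·27.97; denominator R + jωL = 10.5 + j27.97.
Step 4 — H = 0.8765 + j0.329.
Step 5 — Magnitude: |H| = 0.9362 (-0.6 dB); phase: φ = 20.6°.

|H| = 0.9362 (-0.6 dB), φ = 20.6°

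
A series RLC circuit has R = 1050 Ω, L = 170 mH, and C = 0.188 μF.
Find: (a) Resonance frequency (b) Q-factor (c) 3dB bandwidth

Step 1 — Resonance: ω₀ = 1/√(LC) = 1/√(0.17·1.88e-07) = 5594 rad/s.
Step 2 — f₀ = ω₀/(2π) = 890.3 Hz.
Step 3 — Series Q: Q = ω₀L/R = 5594·0.17/1050 = 0.9056.
Step 4 — Bandwidth: Δω = ω₀/Q = 6176 rad/s; BW = Δω/(2π) = 983 Hz.

(a) f₀ = 890.3 Hz  (b) Q = 0.9056  (c) BW = 983 Hz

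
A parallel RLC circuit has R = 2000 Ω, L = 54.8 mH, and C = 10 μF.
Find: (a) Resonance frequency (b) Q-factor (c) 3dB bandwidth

Step 1 — Resonance: ω₀ = 1/√(LC) = 1/√(0.0548·1e-05) = 1351 rad/s.
Step 2 — f₀ = ω₀/(2π) = 215 Hz.
Step 3 — Parallel Q: Q = R/(ω₀L) = 2000/(1351·0.0548) = 27.02.
Step 4 — Bandwidth: Δω = ω₀/Q = 50 rad/s; BW = Δω/(2π) = 7.958 Hz.

(a) f₀ = 215 Hz  (b) Q = 27.02  (c) BW = 7.958 Hz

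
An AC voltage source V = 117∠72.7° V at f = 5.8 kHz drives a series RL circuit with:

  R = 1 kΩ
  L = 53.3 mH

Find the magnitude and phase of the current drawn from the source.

Step 1 — Angular frequency: ω = 2π·f = 2π·5800 = 3.644e+04 rad/s.
Step 2 — Component impedances:
  R: Z = R = 1000 Ω
  L: Z = jωL = j·3.644e+04·0.0533 = 0 + j1942 Ω
Step 3 — Series combination: Z_total = R + L = 1000 + j1942 Ω = 2185∠62.8° Ω.
Step 4 — Source phasor: V = 117∠72.7° V = 34.79 + j111.7 V.
Step 5 — Ohm's law: I = V / Z_total = (34.79 + j111.7) / (1000 + j1942) = 0.05275 + j0.009245 A.
Step 6 — Convert to polar: |I| = 0.05355 A, ∠I = 9.9°.

I = 0.05355∠9.9° A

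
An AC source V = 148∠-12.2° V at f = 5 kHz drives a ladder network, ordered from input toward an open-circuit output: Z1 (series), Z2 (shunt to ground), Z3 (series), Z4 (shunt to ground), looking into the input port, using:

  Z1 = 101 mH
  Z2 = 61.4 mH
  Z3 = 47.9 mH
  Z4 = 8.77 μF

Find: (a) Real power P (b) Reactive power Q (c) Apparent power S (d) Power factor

Step 1 — Angular frequency: ω = 2π·f = 2π·5000 = 3.142e+04 rad/s.
Step 2 — Component impedances:
  Z1: Z = jωL = j·3.142e+04·0.101 = 0 + j3173 Ω
  Z2: Z = jωL = j·3.142e+04·0.0614 = 0 + j1929 Ω
  Z3: Z = jωL = j·3.142e+04·0.0479 = 0 + j1505 Ω
  Z4: Z = 1/(jωC) = -j/(ω·C) = 0 - j3.63 Ω
Step 3 — Ladder network (open output): work backward from the far end, alternating series and parallel combinations. Z_in = 0 + j4017 Ω = 4017∠90.0° Ω.
Step 4 — Source phasor: V = 148∠-12.2° V = 144.7 - j31.28 V.
Step 5 — Current: I = V / Z = -0.007786 - j0.03601 A = 0.03684∠-102.2° A.
Step 6 — Complex power: S = V·I* = 0 + j5.453 VA.
Step 7 — Real power: P = Re(S) = 0 W.
Step 8 — Reactive power: Q = Im(S) = 5.453 VAR.
Step 9 — Apparent power: |S| = 5.453 VA.
Step 10 — Power factor: PF = P/|S| = 0 (lagging).

(a) P = 0 W  (b) Q = 5.453 VAR  (c) S = 5.453 VA  (d) PF = 0 (lagging)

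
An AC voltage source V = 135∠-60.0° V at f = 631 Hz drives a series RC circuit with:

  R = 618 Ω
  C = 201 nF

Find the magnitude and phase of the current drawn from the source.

Step 1 — Angular frequency: ω = 2π·f = 2π·631 = 3965 rad/s.
Step 2 — Component impedances:
  R: Z = R = 618 Ω
  C: Z = 1/(jωC) = -j/(ω·C) = 0 - j1255 Ω
Step 3 — Series combination: Z_total = R + C = 618 - j1255 Ω = 1399∠-63.8° Ω.
Step 4 — Source phasor: V = 135∠-60.0° V = 67.5 - j116.9 V.
Step 5 — Ohm's law: I = V / Z_total = (67.5 - j116.9) / (618 - j1255) = 0.0963 + j0.006363 A.
Step 6 — Convert to polar: |I| = 0.09651 A, ∠I = 3.8°.

I = 0.09651∠3.8° A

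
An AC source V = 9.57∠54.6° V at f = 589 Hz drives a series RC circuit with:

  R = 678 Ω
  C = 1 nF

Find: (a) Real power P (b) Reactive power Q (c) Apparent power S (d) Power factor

Step 1 — Angular frequency: ω = 2π·f = 2π·589 = 3701 rad/s.
Step 2 — Component impedances:
  R: Z = R = 678 Ω
  C: Z = 1/(jωC) = -j/(ω·C) = 0 - j2.702e+05 Ω
Step 3 — Series combination: Z_total = R + C = 678 - j2.702e+05 Ω = 2.702e+05∠-89.9° Ω.
Step 4 — Source phasor: V = 9.57∠54.6° V = 5.544 + j7.801 V.
Step 5 — Current: I = V / Z = -2.882e-05 + j2.059e-05 A = 3.542e-05∠144.5° A.
Step 6 — Complex power: S = V·I* = 8.504e-07 - j0.0003389 VA.
Step 7 — Real power: P = Re(S) = 8.504e-07 W.
Step 8 — Reactive power: Q = Im(S) = -0.0003389 VAR.
Step 9 — Apparent power: |S| = 0.0003389 VA.
Step 10 — Power factor: PF = P/|S| = 0.002509 (leading).

(a) P = 8.504e-07 W  (b) Q = -0.0003389 VAR  (c) S = 0.0003389 VA  (d) PF = 0.002509 (leading)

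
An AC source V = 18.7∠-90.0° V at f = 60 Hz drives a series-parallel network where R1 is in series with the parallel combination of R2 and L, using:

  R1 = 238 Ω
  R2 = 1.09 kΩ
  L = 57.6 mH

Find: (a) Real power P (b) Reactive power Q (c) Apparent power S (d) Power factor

Step 1 — Angular frequency: ω = 2π·f = 2π·60 = 377 rad/s.
Step 2 — Component impedances:
  R1: Z = R = 238 Ω
  R2: Z = R = 1090 Ω
  L: Z = jωL = j·377·0.0576 = 0 + j21.71 Ω
Step 3 — Parallel branch: R2 || L = 1/(1/R2 + 1/L) = 0.4324 + j21.71 Ω.
Step 4 — Series with R1: Z_total = R1 + (R2 || L) = 238.4 + j21.71 Ω = 239.4∠5.2° Ω.
Step 5 — Source phasor: V = 18.7∠-90.0° V = 0 - j18.7 V.
Step 6 — Current: I = V / Z = -0.007081 - j0.07778 A = 0.07811∠-95.2° A.
Step 7 — Complex power: S = V·I* = 1.455 + j0.1324 VA.
Step 8 — Real power: P = Re(S) = 1.455 W.
Step 9 — Reactive power: Q = Im(S) = 0.1324 VAR.
Step 10 — Apparent power: |S| = 1.461 VA.
Step 11 — Power factor: PF = P/|S| = 0.9959 (lagging).

(a) P = 1.455 W  (b) Q = 0.1324 VAR  (c) S = 1.461 VA  (d) PF = 0.9959 (lagging)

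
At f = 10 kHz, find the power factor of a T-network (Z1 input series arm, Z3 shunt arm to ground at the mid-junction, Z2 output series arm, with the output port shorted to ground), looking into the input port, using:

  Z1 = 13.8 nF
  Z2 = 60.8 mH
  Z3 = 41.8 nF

Step 1 — Angular frequency: ω = 2π·f = 2π·1e+04 = 6.283e+04 rad/s.
Step 2 — Component impedances:
  Z1: Z = 1/(jωC) = -j/(ω·C) = 0 - j1153 Ω
  Z2: Z = jωL = j·6.283e+04·0.0608 = 0 + j3820 Ω
  Z3: Z = 1/(jωC) = -j/(ω·C) = 0 - j380.8 Ω
Step 3 — With the output port shorted to ground, the output series arm Z2 runs from the junction to ground; the shunt arm Z3 also runs from the junction to ground. They appear in parallel: Z3 || Z2 = 0 - j422.9 Ω.
Step 4 — Series with input arm Z1: Z_in = Z1 + (Z3 || Z2) = 0 - j1576 Ω = 1576∠-90.0° Ω.
Step 5 — Power factor: PF = cos(φ) = Re(Z)/|Z| = 0/1576 = 0.
Step 6 — Type: Im(Z) = -1576 ⇒ leading (phase φ = -90.0°).

PF = 0 (leading, φ = -90.0°)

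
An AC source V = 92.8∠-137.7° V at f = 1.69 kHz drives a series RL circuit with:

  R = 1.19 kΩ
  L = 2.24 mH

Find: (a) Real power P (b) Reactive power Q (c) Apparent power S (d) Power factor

Step 1 — Angular frequency: ω = 2π·f = 2π·1690 = 1.062e+04 rad/s.
Step 2 — Component impedances:
  R: Z = R = 1190 Ω
  L: Z = jωL = j·1.062e+04·0.00224 = 0 + j23.79 Ω
Step 3 — Series combination: Z_total = R + L = 1190 + j23.79 Ω = 1190∠1.1° Ω.
Step 4 — Source phasor: V = 92.8∠-137.7° V = -68.64 - j62.46 V.
Step 5 — Current: I = V / Z = -0.0587 - j0.05131 A = 0.07797∠-138.8° A.
Step 6 — Complex power: S = V·I* = 7.234 + j0.1446 VA.
Step 7 — Real power: P = Re(S) = 7.234 W.
Step 8 — Reactive power: Q = Im(S) = 0.1446 VAR.
Step 9 — Apparent power: |S| = 7.235 VA.
Step 10 — Power factor: PF = P/|S| = 0.9998 (lagging).

(a) P = 7.234 W  (b) Q = 0.1446 VAR  (c) S = 7.235 VA  (d) PF = 0.9998 (lagging)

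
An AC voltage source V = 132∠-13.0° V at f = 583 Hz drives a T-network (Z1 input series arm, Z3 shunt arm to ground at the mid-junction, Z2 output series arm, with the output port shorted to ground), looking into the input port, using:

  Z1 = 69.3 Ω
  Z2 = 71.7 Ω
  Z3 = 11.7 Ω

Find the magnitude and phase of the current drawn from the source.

Step 1 — Angular frequency: ω = 2π·f = 2π·583 = 3663 rad/s.
Step 2 — Component impedances:
  Z1: Z = R = 69.3 Ω
  Z2: Z = R = 71.7 Ω
  Z3: Z = R = 11.7 Ω
Step 3 — With the output port shorted to ground, the output series arm Z2 runs from the junction to ground; the shunt arm Z3 also runs from the junction to ground. They appear in parallel: Z3 || Z2 = 10.06 Ω.
Step 4 — Series with input arm Z1: Z_in = Z1 + (Z3 || Z2) = 79.36 Ω = 79.36∠0.0° Ω.
Step 5 — Source phasor: V = 132∠-13.0° V = 128.6 - j29.69 V.
Step 6 — Ohm's law: I = V / Z_total = (128.6 - j29.69) / (79.36) = 1.621 - j0.3742 A.
Step 7 — Convert to polar: |I| = 1.663 A, ∠I = -13.0°.

I = 1.663∠-13.0° A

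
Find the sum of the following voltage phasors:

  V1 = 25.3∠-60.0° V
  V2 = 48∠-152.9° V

Step 1 — Convert each phasor to rectangular form:
  V1 = 25.3·(cos(-60.0°) + j·sin(-60.0°)) = 12.65 - j21.91 V
  V2 = 48·(cos(-152.9°) + j·sin(-152.9°)) = -42.73 - j21.87 V
Step 2 — Sum components: V_total = -30.08 - j43.78 V.
Step 3 — Convert to polar: |V_total| = 53.12 V, ∠V_total = -124.5°.

V_total = 53.12∠-124.5° V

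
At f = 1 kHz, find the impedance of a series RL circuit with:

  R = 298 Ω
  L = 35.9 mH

Step 1 — Angular frequency: ω = 2π·f = 2π·1000 = 6283 rad/s.
Step 2 — Component impedances:
  R: Z = R = 298 Ω
  L: Z = jωL = j·6283·0.0359 = 0 + j225.6 Ω
Step 3 — Series combination: Z_total = R + L = 298 + j225.6 Ω = 373.7∠37.1° Ω.

Z = 298 + j225.6 Ω = 373.7∠37.1° Ω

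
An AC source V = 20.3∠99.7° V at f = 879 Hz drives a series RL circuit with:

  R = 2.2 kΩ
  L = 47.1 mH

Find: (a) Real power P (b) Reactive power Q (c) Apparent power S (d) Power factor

Step 1 — Angular frequency: ω = 2π·f = 2π·879 = 5523 rad/s.
Step 2 — Component impedances:
  R: Z = R = 2200 Ω
  L: Z = jωL = j·5523·0.0471 = 0 + j260.1 Ω
Step 3 — Series combination: Z_total = R + L = 2200 + j260.1 Ω = 2215∠6.7° Ω.
Step 4 — Source phasor: V = 20.3∠99.7° V = -3.42 + j20.01 V.
Step 5 — Current: I = V / Z = -0.0004726 + j0.009151 A = 0.009163∠93.0° A.
Step 6 — Complex power: S = V·I* = 0.1847 + j0.02184 VA.
Step 7 — Real power: P = Re(S) = 0.1847 W.
Step 8 — Reactive power: Q = Im(S) = 0.02184 VAR.
Step 9 — Apparent power: |S| = 0.186 VA.
Step 10 — Power factor: PF = P/|S| = 0.9931 (lagging).

(a) P = 0.1847 W  (b) Q = 0.02184 VAR  (c) S = 0.186 VA  (d) PF = 0.9931 (lagging)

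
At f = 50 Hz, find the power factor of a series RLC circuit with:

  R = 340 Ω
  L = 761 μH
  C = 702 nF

Step 1 — Angular frequency: ω = 2π·f = 2π·50 = 314.2 rad/s.
Step 2 — Component impedances:
  R: Z = R = 340 Ω
  L: Z = jωL = j·314.2·0.000761 = 0 + j0.2391 Ω
  C: Z = 1/(jωC) = -j/(ω·C) = 0 - j4534 Ω
Step 3 — Series combination: Z_total = R + L + C = 340 - j4534 Ω = 4547∠-85.7° Ω.
Step 4 — Power factor: PF = cos(φ) = Re(Z)/|Z| = 340/4546.8 = 0.07478.
Step 5 — Type: Im(Z) = -4534 ⇒ leading (phase φ = -85.7°).

PF = 0.07478 (leading, φ = -85.7°)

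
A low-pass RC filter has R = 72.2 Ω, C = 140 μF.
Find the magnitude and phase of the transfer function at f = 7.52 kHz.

Step 1 — Angular frequency: ω = 2π·7520 = 4.725e+04 rad/s.
Step 2 — Transfer function: H(jω) = 1/(1 + jωRC).
Step 3 — Denominator: 1 + jωRC = 1 + j·4.725e+04·72.2·0.00014 = 1 + j477.6.
Step 4 — H = 4.384e-06 - j0.002094.
Step 5 — Magnitude: |H| = 0.002094 (-53.6 dB); phase: φ = -89.9°.

|H| = 0.002094 (-53.6 dB), φ = -89.9°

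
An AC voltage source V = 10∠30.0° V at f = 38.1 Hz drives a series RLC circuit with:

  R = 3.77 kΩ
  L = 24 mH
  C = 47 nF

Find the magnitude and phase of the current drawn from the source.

Step 1 — Angular frequency: ω = 2π·f = 2π·38.1 = 239.4 rad/s.
Step 2 — Component impedances:
  R: Z = R = 3770 Ω
  L: Z = jωL = j·239.4·0.024 = 0 + j5.745 Ω
  C: Z = 1/(jωC) = -j/(ω·C) = 0 - j8.888e+04 Ω
Step 3 — Series combination: Z_total = R + L + C = 3770 - j8.887e+04 Ω = 8.895e+04∠-87.6° Ω.
Step 4 — Source phasor: V = 10∠30.0° V = 8.66 + j5 V.
Step 5 — Ohm's law: I = V / Z_total = (8.66 + j5) / (3770 - j8.887e+04) = -5.203e-05 + j9.965e-05 A.
Step 6 — Convert to polar: |I| = 0.0001124 A, ∠I = 117.6°.

I = 0.0001124∠117.6° A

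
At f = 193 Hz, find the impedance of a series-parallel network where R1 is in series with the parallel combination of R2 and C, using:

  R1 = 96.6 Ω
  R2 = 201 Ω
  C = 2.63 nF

Step 1 — Angular frequency: ω = 2π·f = 2π·193 = 1213 rad/s.
Step 2 — Component impedances:
  R1: Z = R = 96.6 Ω
  R2: Z = R = 201 Ω
  C: Z = 1/(jωC) = -j/(ω·C) = 0 - j3.136e+05 Ω
Step 3 — Parallel branch: R2 || C = 1/(1/R2 + 1/C) = 201 - j0.1289 Ω.
Step 4 — Series with R1: Z_total = R1 + (R2 || C) = 297.6 - j0.1289 Ω = 297.6∠-0.0° Ω.

Z = 297.6 - j0.1289 Ω = 297.6∠-0.0° Ω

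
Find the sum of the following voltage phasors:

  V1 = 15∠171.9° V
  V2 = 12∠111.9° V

Step 1 — Convert each phasor to rectangular form:
  V1 = 15·(cos(171.9°) + j·sin(171.9°)) = -14.85 + j2.114 V
  V2 = 12·(cos(111.9°) + j·sin(111.9°)) = -4.476 + j11.13 V
Step 2 — Sum components: V_total = -19.33 + j13.25 V.
Step 3 — Convert to polar: |V_total| = 23.43 V, ∠V_total = 145.6°.

V_total = 23.43∠145.6° V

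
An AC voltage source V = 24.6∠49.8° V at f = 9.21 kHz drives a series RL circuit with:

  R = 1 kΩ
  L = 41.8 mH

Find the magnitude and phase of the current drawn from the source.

Step 1 — Angular frequency: ω = 2π·f = 2π·9210 = 5.787e+04 rad/s.
Step 2 — Component impedances:
  R: Z = R = 1000 Ω
  L: Z = jωL = j·5.787e+04·0.0418 = 0 + j2419 Ω
Step 3 — Series combination: Z_total = R + L = 1000 + j2419 Ω = 2617∠67.5° Ω.
Step 4 — Source phasor: V = 24.6∠49.8° V = 15.88 + j18.79 V.
Step 5 — Ohm's law: I = V / Z_total = (15.88 + j18.79) / (1000 + j2419) = 0.008952 - j0.002864 A.
Step 6 — Convert to polar: |I| = 0.009398 A, ∠I = -17.7°.

I = 0.009398∠-17.7° A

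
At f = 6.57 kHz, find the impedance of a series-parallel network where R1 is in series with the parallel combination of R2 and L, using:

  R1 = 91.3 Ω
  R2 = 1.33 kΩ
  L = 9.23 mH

Step 1 — Angular frequency: ω = 2π·f = 2π·6570 = 4.128e+04 rad/s.
Step 2 — Component impedances:
  R1: Z = R = 91.3 Ω
  R2: Z = R = 1330 Ω
  L: Z = jωL = j·4.128e+04·0.00923 = 0 + j381 Ω
Step 3 — Parallel branch: R2 || L = 1/(1/R2 + 1/L) = 100.9 + j352.1 Ω.
Step 4 — Series with R1: Z_total = R1 + (R2 || L) = 192.2 + j352.1 Ω = 401.1∠61.4° Ω.

Z = 192.2 + j352.1 Ω = 401.1∠61.4° Ω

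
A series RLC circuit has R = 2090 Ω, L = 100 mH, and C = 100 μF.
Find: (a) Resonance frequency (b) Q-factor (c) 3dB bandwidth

Step 1 — Resonance: ω₀ = 1/√(LC) = 1/√(0.1·0.0001) = 316.2 rad/s.
Step 2 — f₀ = ω₀/(2π) = 50.33 Hz.
Step 3 — Series Q: Q = ω₀L/R = 316.2·0.1/2090 = 0.01513.
Step 4 — Bandwidth: Δω = ω₀/Q = 2.09e+04 rad/s; BW = Δω/(2π) = 3326 Hz.

(a) f₀ = 50.33 Hz  (b) Q = 0.01513  (c) BW = 3326 Hz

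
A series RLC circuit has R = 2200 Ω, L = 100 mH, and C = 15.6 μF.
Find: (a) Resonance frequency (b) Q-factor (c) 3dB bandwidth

Step 1 — Resonance: ω₀ = 1/√(LC) = 1/√(0.1·1.56e-05) = 800.6 rad/s.
Step 2 — f₀ = ω₀/(2π) = 127.4 Hz.
Step 3 — Series Q: Q = ω₀L/R = 800.6·0.1/2200 = 0.03639.
Step 4 — Bandwidth: Δω = ω₀/Q = 2.2e+04 rad/s; BW = Δω/(2π) = 3501 Hz.

(a) f₀ = 127.4 Hz  (b) Q = 0.03639  (c) BW = 3501 Hz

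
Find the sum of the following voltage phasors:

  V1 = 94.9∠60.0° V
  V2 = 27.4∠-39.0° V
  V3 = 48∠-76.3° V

Step 1 — Convert each phasor to rectangular form:
  V1 = 94.9·(cos(60.0°) + j·sin(60.0°)) = 47.45 + j82.19 V
  V2 = 27.4·(cos(-39.0°) + j·sin(-39.0°)) = 21.29 - j17.24 V
  V3 = 48·(cos(-76.3°) + j·sin(-76.3°)) = 11.37 - j46.63 V
Step 2 — Sum components: V_total = 80.11 + j18.31 V.
Step 3 — Convert to polar: |V_total| = 82.18 V, ∠V_total = 12.9°.

V_total = 82.18∠12.9° V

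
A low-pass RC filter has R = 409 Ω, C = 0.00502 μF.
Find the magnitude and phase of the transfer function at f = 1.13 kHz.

Step 1 — Angular frequency: ω = 2π·1130 = 7100 rad/s.
Step 2 — Transfer function: H(jω) = 1/(1 + jωRC).
Step 3 — Denominator: 1 + jωRC = 1 + j·7100·409·5.02e-09 = 1 + j0.01458.
Step 4 — H = 0.9998 - j0.01457.
Step 5 — Magnitude: |H| = 0.9999 (-0.0 dB); phase: φ = -0.8°.

|H| = 0.9999 (-0.0 dB), φ = -0.8°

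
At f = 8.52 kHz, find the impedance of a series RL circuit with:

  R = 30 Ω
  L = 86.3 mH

Step 1 — Angular frequency: ω = 2π·f = 2π·8520 = 5.353e+04 rad/s.
Step 2 — Component impedances:
  R: Z = R = 30 Ω
  L: Z = jωL = j·5.353e+04·0.0863 = 0 + j4620 Ω
Step 3 — Series combination: Z_total = R + L = 30 + j4620 Ω = 4620∠89.6° Ω.

Z = 30 + j4620 Ω = 4620∠89.6° Ω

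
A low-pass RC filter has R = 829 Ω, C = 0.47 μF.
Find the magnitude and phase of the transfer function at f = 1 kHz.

Step 1 — Angular frequency: ω = 2π·1000 = 6283 rad/s.
Step 2 — Transfer function: H(jω) = 1/(1 + jωRC).
Step 3 — Denominator: 1 + jωRC = 1 + j·6283·829·4.7e-07 = 1 + j2.448.
Step 4 — H = 0.143 - j0.3501.
Step 5 — Magnitude: |H| = 0.3781 (-8.4 dB); phase: φ = -67.8°.

|H| = 0.3781 (-8.4 dB), φ = -67.8°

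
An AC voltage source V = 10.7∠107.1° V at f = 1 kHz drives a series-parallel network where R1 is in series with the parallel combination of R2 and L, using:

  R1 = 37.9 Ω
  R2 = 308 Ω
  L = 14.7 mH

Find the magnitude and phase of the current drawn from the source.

Step 1 — Angular frequency: ω = 2π·f = 2π·1000 = 6283 rad/s.
Step 2 — Component impedances:
  R1: Z = R = 37.9 Ω
  R2: Z = R = 308 Ω
  L: Z = jωL = j·6283·0.0147 = 0 + j92.36 Ω
Step 3 — Parallel branch: R2 || L = 1/(1/R2 + 1/L) = 25.41 + j84.74 Ω.
Step 4 — Series with R1: Z_total = R1 + (R2 || L) = 63.31 + j84.74 Ω = 105.8∠53.2° Ω.
Step 5 — Source phasor: V = 10.7∠107.1° V = -3.146 + j10.23 V.
Step 6 — Ohm's law: I = V / Z_total = (-3.146 + j10.23) / (63.31 + j84.74) = 0.05965 + j0.08169 A.
Step 7 — Convert to polar: |I| = 0.1012 A, ∠I = 53.9°.

I = 0.1012∠53.9° A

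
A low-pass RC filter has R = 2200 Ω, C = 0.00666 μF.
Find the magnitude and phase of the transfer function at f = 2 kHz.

Step 1 — Angular frequency: ω = 2π·2000 = 1.257e+04 rad/s.
Step 2 — Transfer function: H(jω) = 1/(1 + jωRC).
Step 3 — Denominator: 1 + jωRC = 1 + j·1.257e+04·2200·6.66e-09 = 1 + j0.1841.
Step 4 — H = 0.9672 - j0.1781.
Step 5 — Magnitude: |H| = 0.9835 (-0.1 dB); phase: φ = -10.4°.

|H| = 0.9835 (-0.1 dB), φ = -10.4°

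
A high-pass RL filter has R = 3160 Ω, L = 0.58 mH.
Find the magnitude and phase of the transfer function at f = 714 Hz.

Step 1 — Angular frequency: ω = 2π·714 = 4486 rad/s.
Step 2 — Transfer function: H(jω) = jωL/(R + jωL).
Step 3 — Numerator jωL = j·2.602; denominator R + jωL = 3160 + j2.602.
Step 4 — H = 6.78e-07 + j0.0008234.
Step 5 — Magnitude: |H| = 0.0008234 (-61.7 dB); phase: φ = 90.0°.

|H| = 0.0008234 (-61.7 dB), φ = 90.0°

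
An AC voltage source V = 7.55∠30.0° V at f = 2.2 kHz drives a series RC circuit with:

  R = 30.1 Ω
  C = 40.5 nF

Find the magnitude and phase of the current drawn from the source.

Step 1 — Angular frequency: ω = 2π·f = 2π·2200 = 1.382e+04 rad/s.
Step 2 — Component impedances:
  R: Z = R = 30.1 Ω
  C: Z = 1/(jωC) = -j/(ω·C) = 0 - j1786 Ω
Step 3 — Series combination: Z_total = R + C = 30.1 - j1786 Ω = 1787∠-89.0° Ω.
Step 4 — Source phasor: V = 7.55∠30.0° V = 6.538 + j3.775 V.
Step 5 — Ohm's law: I = V / Z_total = (6.538 + j3.775) / (30.1 - j1786) = -0.002051 + j0.003695 A.
Step 6 — Convert to polar: |I| = 0.004226 A, ∠I = 119.0°.

I = 0.004226∠119.0° A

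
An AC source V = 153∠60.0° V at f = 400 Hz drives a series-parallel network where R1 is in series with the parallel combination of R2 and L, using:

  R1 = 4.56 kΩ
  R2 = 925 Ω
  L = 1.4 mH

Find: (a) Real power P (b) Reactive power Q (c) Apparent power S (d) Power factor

Step 1 — Angular frequency: ω = 2π·f = 2π·400 = 2513 rad/s.
Step 2 — Component impedances:
  R1: Z = R = 4560 Ω
  R2: Z = R = 925 Ω
  L: Z = jωL = j·2513·0.0014 = 0 + j3.519 Ω
Step 3 — Parallel branch: R2 || L = 1/(1/R2 + 1/L) = 0.01338 + j3.519 Ω.
Step 4 — Series with R1: Z_total = R1 + (R2 || L) = 4560 + j3.519 Ω = 4560∠0.0° Ω.
Step 5 — Source phasor: V = 153∠60.0° V = 76.5 + j132.5 V.
Step 6 — Current: I = V / Z = 0.0168 + j0.02904 A = 0.03355∠60.0° A.
Step 7 — Complex power: S = V·I* = 5.134 + j0.003961 VA.
Step 8 — Real power: P = Re(S) = 5.134 W.
Step 9 — Reactive power: Q = Im(S) = 0.003961 VAR.
Step 10 — Apparent power: |S| = 5.134 VA.
Step 11 — Power factor: PF = P/|S| = 1 (lagging).

(a) P = 5.134 W  (b) Q = 0.003961 VAR  (c) S = 5.134 VA  (d) PF = 1 (lagging)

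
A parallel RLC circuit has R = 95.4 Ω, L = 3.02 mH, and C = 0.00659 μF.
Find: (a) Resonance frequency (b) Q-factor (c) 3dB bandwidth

Step 1 — Resonance: ω₀ = 1/√(LC) = 1/√(0.00302·6.59e-09) = 2.242e+05 rad/s.
Step 2 — f₀ = ω₀/(2π) = 3.568e+04 Hz.
Step 3 — Parallel Q: Q = R/(ω₀L) = 95.4/(2.242e+05·0.00302) = 0.1409.
Step 4 — Bandwidth: Δω = ω₀/Q = 1.591e+06 rad/s; BW = Δω/(2π) = 2.532e+05 Hz.

(a) f₀ = 3.568e+04 Hz  (b) Q = 0.1409  (c) BW = 2.532e+05 Hz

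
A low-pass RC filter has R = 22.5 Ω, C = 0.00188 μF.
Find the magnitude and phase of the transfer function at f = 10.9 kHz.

Step 1 — Angular frequency: ω = 2π·1.09e+04 = 6.849e+04 rad/s.
Step 2 — Transfer function: H(jω) = 1/(1 + jωRC).
Step 3 — Denominator: 1 + jωRC = 1 + j·6.849e+04·22.5·1.88e-09 = 1 + j0.002897.
Step 4 — H = 1 - j0.002897.
Step 5 — Magnitude: |H| = 1 (-0.0 dB); phase: φ = -0.2°.

|H| = 1 (-0.0 dB), φ = -0.2°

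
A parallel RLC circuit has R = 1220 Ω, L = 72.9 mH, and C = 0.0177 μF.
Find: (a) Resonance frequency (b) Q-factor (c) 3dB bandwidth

Step 1 — Resonance: ω₀ = 1/√(LC) = 1/√(0.0729·1.77e-08) = 2.784e+04 rad/s.
Step 2 — f₀ = ω₀/(2π) = 4431 Hz.
Step 3 — Parallel Q: Q = R/(ω₀L) = 1220/(2.784e+04·0.0729) = 0.6011.
Step 4 — Bandwidth: Δω = ω₀/Q = 4.631e+04 rad/s; BW = Δω/(2π) = 7370 Hz.

(a) f₀ = 4431 Hz  (b) Q = 0.6011  (c) BW = 7370 Hz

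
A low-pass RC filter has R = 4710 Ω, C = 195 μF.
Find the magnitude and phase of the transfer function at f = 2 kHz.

Step 1 — Angular frequency: ω = 2π·2000 = 1.257e+04 rad/s.
Step 2 — Transfer function: H(jω) = 1/(1 + jωRC).
Step 3 — Denominator: 1 + jωRC = 1 + j·1.257e+04·4710·0.000195 = 1 + j1.154e+04.
Step 4 — H = 7.507e-09 - j8.664e-05.
Step 5 — Magnitude: |H| = 8.664e-05 (-81.2 dB); phase: φ = -90.0°.

|H| = 8.664e-05 (-81.2 dB), φ = -90.0°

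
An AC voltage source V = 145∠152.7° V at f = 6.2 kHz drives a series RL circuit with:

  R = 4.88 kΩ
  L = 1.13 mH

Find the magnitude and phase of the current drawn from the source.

Step 1 — Angular frequency: ω = 2π·f = 2π·6200 = 3.896e+04 rad/s.
Step 2 — Component impedances:
  R: Z = R = 4880 Ω
  L: Z = jωL = j·3.896e+04·0.00113 = 0 + j44.02 Ω
Step 3 — Series combination: Z_total = R + L = 4880 + j44.02 Ω = 4880∠0.5° Ω.
Step 4 — Source phasor: V = 145∠152.7° V = -128.8 + j66.5 V.
Step 5 — Ohm's law: I = V / Z_total = (-128.8 + j66.5) / (4880 + j44.02) = -0.02628 + j0.01386 A.
Step 6 — Convert to polar: |I| = 0.02971 A, ∠I = 152.2°.

I = 0.02971∠152.2° A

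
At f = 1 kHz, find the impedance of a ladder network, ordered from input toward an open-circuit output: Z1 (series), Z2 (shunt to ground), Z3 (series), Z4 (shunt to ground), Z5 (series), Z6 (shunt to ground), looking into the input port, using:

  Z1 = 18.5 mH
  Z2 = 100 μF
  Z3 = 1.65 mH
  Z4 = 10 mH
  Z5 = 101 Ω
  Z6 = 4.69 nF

Step 1 — Angular frequency: ω = 2π·f = 2π·1000 = 6283 rad/s.
Step 2 — Component impedances:
  Z1: Z = jωL = j·6283·0.0185 = 0 + j116.2 Ω
  Z2: Z = 1/(jωC) = -j/(ω·C) = 0 - j1.592 Ω
  Z3: Z = jωL = j·6283·0.00165 = 0 + j10.37 Ω
  Z4: Z = jωL = j·6283·0.01 = 0 + j62.83 Ω
  Z5: Z = R = 101 Ω
  Z6: Z = 1/(jωC) = -j/(ω·C) = 0 - j3.393e+04 Ω
Step 3 — Ladder network (open output): work backward from the far end, alternating series and parallel combinations. Z_in = 1.711e-07 + j114.6 Ω = 114.6∠90.0° Ω.

Z = 1.711e-07 + j114.6 Ω = 114.6∠90.0° Ω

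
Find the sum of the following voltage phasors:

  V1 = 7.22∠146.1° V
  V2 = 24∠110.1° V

Step 1 — Convert each phasor to rectangular form:
  V1 = 7.22·(cos(146.1°) + j·sin(146.1°)) = -5.993 + j4.027 V
  V2 = 24·(cos(110.1°) + j·sin(110.1°)) = -8.248 + j22.54 V
Step 2 — Sum components: V_total = -14.24 + j26.57 V.
Step 3 — Convert to polar: |V_total| = 30.14 V, ∠V_total = 118.2°.

V_total = 30.14∠118.2° V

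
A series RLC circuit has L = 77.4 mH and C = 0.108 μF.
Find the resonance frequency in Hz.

Step 1 — Resonance condition Im(Z)=0 gives ω₀ = 1/√(LC).
Step 2 — ω₀ = 1/√(0.0774·1.08e-07) = 1.094e+04 rad/s.
Step 3 — f₀ = ω₀/(2π) = 1741 Hz.

f₀ = 1741 Hz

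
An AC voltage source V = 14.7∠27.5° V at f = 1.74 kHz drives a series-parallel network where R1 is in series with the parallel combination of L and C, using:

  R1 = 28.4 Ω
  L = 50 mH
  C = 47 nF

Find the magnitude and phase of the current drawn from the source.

Step 1 — Angular frequency: ω = 2π·f = 2π·1740 = 1.093e+04 rad/s.
Step 2 — Component impedances:
  R1: Z = R = 28.4 Ω
  L: Z = jωL = j·1.093e+04·0.05 = 0 + j546.6 Ω
  C: Z = 1/(jωC) = -j/(ω·C) = 0 - j1946 Ω
Step 3 — Parallel branch: L || C = 1/(1/L + 1/C) = 0 + j760.2 Ω.
Step 4 — Series with R1: Z_total = R1 + (L || C) = 28.4 + j760.2 Ω = 760.7∠87.9° Ω.
Step 5 — Source phasor: V = 14.7∠27.5° V = 13.04 + j6.788 V.
Step 6 — Ohm's law: I = V / Z_total = (13.04 + j6.788) / (28.4 + j760.2) = 0.009557 - j0.0168 A.
Step 7 — Convert to polar: |I| = 0.01932 A, ∠I = -60.4°.

I = 0.01932∠-60.4° A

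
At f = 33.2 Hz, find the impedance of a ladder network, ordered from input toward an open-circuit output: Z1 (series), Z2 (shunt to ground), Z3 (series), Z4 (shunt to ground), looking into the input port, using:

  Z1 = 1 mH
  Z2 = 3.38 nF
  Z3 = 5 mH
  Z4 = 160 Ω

Step 1 — Angular frequency: ω = 2π·f = 2π·33.2 = 208.6 rad/s.
Step 2 — Component impedances:
  Z1: Z = jωL = j·208.6·0.001 = 0 + j0.2086 Ω
  Z2: Z = 1/(jωC) = -j/(ω·C) = 0 - j1.418e+06 Ω
  Z3: Z = jωL = j·208.6·0.005 = 0 + j1.043 Ω
  Z4: Z = R = 160 Ω
Step 3 — Ladder network (open output): work backward from the far end, alternating series and parallel combinations. Z_in = 160 + j1.234 Ω = 160∠0.4° Ω.

Z = 160 + j1.234 Ω = 160∠0.4° Ω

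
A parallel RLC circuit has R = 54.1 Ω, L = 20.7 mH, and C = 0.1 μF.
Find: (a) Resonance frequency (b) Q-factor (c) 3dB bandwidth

Step 1 — Resonance: ω₀ = 1/√(LC) = 1/√(0.0207·1e-07) = 2.198e+04 rad/s.
Step 2 — f₀ = ω₀/(2π) = 3498 Hz.
Step 3 — Parallel Q: Q = R/(ω₀L) = 54.1/(2.198e+04·0.0207) = 0.1189.
Step 4 — Bandwidth: Δω = ω₀/Q = 1.848e+05 rad/s; BW = Δω/(2π) = 2.942e+04 Hz.

(a) f₀ = 3498 Hz  (b) Q = 0.1189  (c) BW = 2.942e+04 Hz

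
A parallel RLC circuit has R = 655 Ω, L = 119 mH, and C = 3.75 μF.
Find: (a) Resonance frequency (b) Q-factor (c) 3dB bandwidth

Step 1 — Resonance: ω₀ = 1/√(LC) = 1/√(0.119·3.75e-06) = 1497 rad/s.
Step 2 — f₀ = ω₀/(2π) = 238.2 Hz.
Step 3 — Parallel Q: Q = R/(ω₀L) = 655/(1497·0.119) = 3.677.
Step 4 — Bandwidth: Δω = ω₀/Q = 407.1 rad/s; BW = Δω/(2π) = 64.8 Hz.

(a) f₀ = 238.2 Hz  (b) Q = 3.677  (c) BW = 64.8 Hz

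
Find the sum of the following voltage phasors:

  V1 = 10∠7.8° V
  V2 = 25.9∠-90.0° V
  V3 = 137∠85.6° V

Step 1 — Convert each phasor to rectangular form:
  V1 = 10·(cos(7.8°) + j·sin(7.8°)) = 9.907 + j1.357 V
  V2 = 25.9·(cos(-90.0°) + j·sin(-90.0°)) = 0 - j25.9 V
  V3 = 137·(cos(85.6°) + j·sin(85.6°)) = 10.51 + j136.6 V
Step 2 — Sum components: V_total = 20.42 + j112.1 V.
Step 3 — Convert to polar: |V_total| = 113.9 V, ∠V_total = 79.7°.

V_total = 113.9∠79.7° V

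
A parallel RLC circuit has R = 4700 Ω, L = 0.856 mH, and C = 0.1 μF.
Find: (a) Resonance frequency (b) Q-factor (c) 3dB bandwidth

Step 1 — Resonance: ω₀ = 1/√(LC) = 1/√(0.000856·1e-07) = 1.081e+05 rad/s.
Step 2 — f₀ = ω₀/(2π) = 1.72e+04 Hz.
Step 3 — Parallel Q: Q = R/(ω₀L) = 4700/(1.081e+05·0.000856) = 50.8.
Step 4 — Bandwidth: Δω = ω₀/Q = 2128 rad/s; BW = Δω/(2π) = 338.6 Hz.

(a) f₀ = 1.72e+04 Hz  (b) Q = 50.8  (c) BW = 338.6 Hz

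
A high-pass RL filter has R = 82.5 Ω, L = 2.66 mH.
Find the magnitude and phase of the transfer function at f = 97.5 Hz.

Step 1 — Angular frequency: ω = 2π·97.5 = 612.6 rad/s.
Step 2 — Transfer function: H(jω) = jωL/(R + jωL).
Step 3 — Numerator jωL = j·1.63; denominator R + jωL = 82.5 + j1.63.
Step 4 — H = 0.00039 + j0.01974.
Step 5 — Magnitude: |H| = 0.01975 (-34.1 dB); phase: φ = 88.9°.

|H| = 0.01975 (-34.1 dB), φ = 88.9°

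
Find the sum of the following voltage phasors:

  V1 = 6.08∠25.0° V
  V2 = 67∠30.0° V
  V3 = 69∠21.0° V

Step 1 — Convert each phasor to rectangular form:
  V1 = 6.08·(cos(25.0°) + j·sin(25.0°)) = 5.51 + j2.57 V
  V2 = 67·(cos(30.0°) + j·sin(30.0°)) = 58.02 + j33.5 V
  V3 = 69·(cos(21.0°) + j·sin(21.0°)) = 64.42 + j24.73 V
Step 2 — Sum components: V_total = 128 + j60.8 V.
Step 3 — Convert to polar: |V_total| = 141.7 V, ∠V_total = 25.4°.

V_total = 141.7∠25.4° V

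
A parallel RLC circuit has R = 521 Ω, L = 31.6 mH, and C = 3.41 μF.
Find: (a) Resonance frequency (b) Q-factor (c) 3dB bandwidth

Step 1 — Resonance: ω₀ = 1/√(LC) = 1/√(0.0316·3.41e-06) = 3046 rad/s.
Step 2 — f₀ = ω₀/(2π) = 484.8 Hz.
Step 3 — Parallel Q: Q = R/(ω₀L) = 521/(3046·0.0316) = 5.412.
Step 4 — Bandwidth: Δω = ω₀/Q = 562.9 rad/s; BW = Δω/(2π) = 89.58 Hz.

(a) f₀ = 484.8 Hz  (b) Q = 5.412  (c) BW = 89.58 Hz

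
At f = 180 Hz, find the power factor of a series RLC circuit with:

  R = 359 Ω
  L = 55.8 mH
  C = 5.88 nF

Step 1 — Angular frequency: ω = 2π·f = 2π·180 = 1131 rad/s.
Step 2 — Component impedances:
  R: Z = R = 359 Ω
  L: Z = jωL = j·1131·0.0558 = 0 + j63.11 Ω
  C: Z = 1/(jωC) = -j/(ω·C) = 0 - j1.504e+05 Ω
Step 3 — Series combination: Z_total = R + L + C = 359 - j1.503e+05 Ω = 1.503e+05∠-89.9° Ω.
Step 4 — Power factor: PF = cos(φ) = Re(Z)/|Z| = 359/1.5031e+05 = 0.002388.
Step 5 — Type: Im(Z) = -1.503e+05 ⇒ leading (phase φ = -89.9°).

PF = 0.002388 (leading, φ = -89.9°)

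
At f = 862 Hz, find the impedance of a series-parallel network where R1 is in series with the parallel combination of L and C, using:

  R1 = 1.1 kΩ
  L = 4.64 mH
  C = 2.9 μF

Step 1 — Angular frequency: ω = 2π·f = 2π·862 = 5416 rad/s.
Step 2 — Component impedances:
  R1: Z = R = 1100 Ω
  L: Z = jωL = j·5416·0.00464 = 0 + j25.13 Ω
  C: Z = 1/(jωC) = -j/(ω·C) = 0 - j63.67 Ω
Step 3 — Parallel branch: L || C = 1/(1/L + 1/C) = 0 + j41.52 Ω.
Step 4 — Series with R1: Z_total = R1 + (L || C) = 1100 + j41.52 Ω = 1101∠2.2° Ω.

Z = 1100 + j41.52 Ω = 1101∠2.2° Ω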